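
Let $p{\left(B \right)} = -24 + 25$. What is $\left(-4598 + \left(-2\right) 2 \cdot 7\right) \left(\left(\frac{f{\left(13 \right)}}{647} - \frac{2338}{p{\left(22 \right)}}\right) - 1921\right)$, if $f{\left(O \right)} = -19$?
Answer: $\frac{12747368592}{647} \approx 1.9702 \cdot 10^{7}$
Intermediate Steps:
$p{\left(B \right)} = 1$
$\left(-4598 + \left(-2\right) 2 \cdot 7\right) \left(\left(\frac{f{\left(13 \right)}}{647} - \frac{2338}{p{\left(22 \right)}}\right) - 1921\right) = \left(-4598 + \left(-2\right) 2 \cdot 7\right) \left(\left(- \frac{19}{647} - \frac{2338}{1}\right) - 1921\right) = \left(-4598 - 28\right) \left(\left(\left(-19\right) \frac{1}{647} - 2338\right) - 1921\right) = \left(-4598 - 28\right) \left(\left(- \frac{19}{647} - 2338\right) - 1921\right) = - 4626 \left(- \frac{1512705}{647} - 1921\right) = \left(-4626\right) \left(- \frac{2755592}{647}\right) = \frac{12747368592}{647}$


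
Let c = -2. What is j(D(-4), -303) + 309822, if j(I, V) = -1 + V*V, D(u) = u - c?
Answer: 401630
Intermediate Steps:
D(u) = 2 + u (D(u) = u - 1*(-2) = u + 2 = 2 + u)
j(I, V) = -1 + V²
j(D(-4), -303) + 309822 = (-1 + (-303)²) + 309822 = (-1 + 91809) + 309822 = 91808 + 309822 = 401630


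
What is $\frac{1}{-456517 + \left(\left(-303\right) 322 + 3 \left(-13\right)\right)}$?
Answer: $- \frac{1}{554122} \approx -1.8047 \cdot 10^{-6}$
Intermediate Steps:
$\frac{1}{-456517 + \left(\left(-303\right) 322 + 3 \left(-13\right)\right)} = \frac{1}{-456517 - 97605} = \frac{1}{-554122} = - \frac{1}{554122}$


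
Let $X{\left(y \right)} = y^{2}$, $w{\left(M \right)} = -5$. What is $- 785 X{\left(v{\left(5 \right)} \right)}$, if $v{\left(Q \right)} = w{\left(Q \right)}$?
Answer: $-19625$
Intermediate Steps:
$v{\left(Q \right)} = -5$
$- 785 X{\left(v{\left(5 \right)} \right)} = - 785 \left(-5\right)^{2} = \left(-785\right) 25 = -19625$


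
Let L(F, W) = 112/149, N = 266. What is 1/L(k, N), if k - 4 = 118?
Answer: 149/112 ≈ 1.3304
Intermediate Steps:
k = 122 (k = 4 + 118 = 122)
L(F, W) = 112/149 (L(F, W) = 112*(1/149) = 112/149)
1/L(k, N) = 1/(112/149) = 149/112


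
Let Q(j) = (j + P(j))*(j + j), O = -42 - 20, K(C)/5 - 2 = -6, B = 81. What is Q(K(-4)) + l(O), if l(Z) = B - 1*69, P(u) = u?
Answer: 1612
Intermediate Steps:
K(C) = -20 (K(C) = 10 + 5*(-6) = 10 - 30 = -20)
O = -62
Q(j) = 4*j² (Q(j) = (j + j)*(j + j) = (2*j)*(2*j) = 4*j²)
l(Z) = 12 (l(Z) = 81 - 1*69 = 81 - 69 = 12)
Q(K(-4)) + l(O) = 4*(-20)² + 12 = 4*400 + 12 = 1600 + 12 = 1612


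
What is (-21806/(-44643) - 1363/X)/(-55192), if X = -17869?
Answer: -450499823/44028080532264 ≈ -1.0232e-5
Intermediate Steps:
(-21806/(-44643) - 1363/X)/(-55192) = (-21806/(-44643) - 1363/(-17869))/(-55192) = (-21806*(-1/44643) - 1363*(-1/17869))*(-1/55192) = (21806/44643 + 1363/17869)*(-1/55192) = (450499823/797725767)*(-1/55192) = -450499823/44028080532264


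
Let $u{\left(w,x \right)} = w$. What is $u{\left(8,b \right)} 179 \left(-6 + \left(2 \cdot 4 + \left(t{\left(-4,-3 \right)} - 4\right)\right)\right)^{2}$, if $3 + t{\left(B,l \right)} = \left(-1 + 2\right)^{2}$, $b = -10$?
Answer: $22912$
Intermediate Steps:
$t{\left(B,l \right)} = -2$ ($t{\left(B,l \right)} = -3 + \left(-1 + 2\right)^{2} = -3 + 1^{2} = -3 + 1 = -2$)
$u{\left(8,b \right)} 179 \left(-6 + \left(2 \cdot 4 + \left(t{\left(-4,-3 \right)} - 4\right)\right)\right)^{2} = 8 \cdot 179 \left(-6 + \left(2 \cdot 4 - 6\right)\right)^{2} = 1432 \left(-6 + \left(8 - 6\right)\right)^{2} = 1432 \left(-6 + 2\right)^{2} = 1432 \left(-4\right)^{2} = 1432 \cdot 16 = 22912$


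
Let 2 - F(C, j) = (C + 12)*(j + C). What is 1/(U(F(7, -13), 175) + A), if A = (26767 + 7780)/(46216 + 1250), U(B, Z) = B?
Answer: 47466/5540603 ≈ 0.0085669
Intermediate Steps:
F(C, j) = 2 - (12 + C)*(C + j) (F(C, j) = 2 - (C + 12)*(j + C) = 2 - (12 + C)*(C + j))
A = 34547/47466 ≈ 0.72783
1/(U(F(7, -13), 175) + A) = 1/((2 - 1*7² - 12*7 - 12*(-13) - 1*7*(-13)) + 34547/47466) = 1/((2 - 1*49 - 84 + 156 + 91) + 34547/47466) = 1/((2 - 49 - 84 + 156 + 91) + 34547/47466) = 1/(116 + 34547/47466) = 1/(5540603/47466) = 47466/5540603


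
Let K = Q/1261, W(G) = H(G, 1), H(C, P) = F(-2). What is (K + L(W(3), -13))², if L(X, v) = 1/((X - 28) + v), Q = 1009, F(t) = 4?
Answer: 1301189184/2176875649 ≈ 0.59773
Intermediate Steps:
H(C, P) = 4
W(G) = 4
L(X, v) = 1/(-28 + X + v) (L(X, v) = 1/((-28 + X) + v) = 1/(-28 + X + v))
K = 1009/1261 ≈ 0.80016
(K + L(W(3), -13))² = (1009/1261 + 1/(-28 + 4 - 13))² = (1009/1261 + 1/(-37))² = (1009/1261 - 1/37)² = (36072/46657)² = 1301189184/2176875649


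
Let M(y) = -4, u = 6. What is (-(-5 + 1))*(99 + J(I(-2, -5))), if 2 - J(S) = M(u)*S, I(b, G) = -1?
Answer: 388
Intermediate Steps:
J(S) = 2 + 4*S (J(S) = 2 - (-4)*S = 2 + 4*S)
(-(-5 + 1))*(99 + J(I(-2, -5))) = (-(-5 + 1))*(99 + (2 + 4*(-1))) = (-1*(-4))*(99 + (2 - 4)) = 4*(99 - 2) = 4*97 = 388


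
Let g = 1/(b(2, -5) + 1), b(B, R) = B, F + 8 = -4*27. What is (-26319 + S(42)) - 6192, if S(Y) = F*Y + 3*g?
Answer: -37382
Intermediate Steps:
F = -116 (F = -8 - 4*27 = -8 - 108 = -116)
g = ⅓ (g = 1/(2 + 1) = 1/3 = ⅓ ≈ 0.33333)
S(Y) = 1 - 116*Y (S(Y) = -116*Y + 3*(⅓) = -116*Y + 1 = 1 - 116*Y)
(-26319 + S(42)) - 6192 = (-26319 + (1 - 116*42)) - 6192 = (-26319 + (1 - 4872)) - 6192 = (-26319 - 4871) - 6192 = -31190 - 6192 = -37382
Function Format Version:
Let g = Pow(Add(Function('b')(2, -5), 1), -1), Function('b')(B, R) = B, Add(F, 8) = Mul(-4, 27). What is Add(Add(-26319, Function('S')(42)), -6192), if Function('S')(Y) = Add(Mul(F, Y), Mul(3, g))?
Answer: -37382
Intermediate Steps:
F = -116 (F = Add(-8, Mul(-4, 27)) = Add(-8, -108) = -116)
g = Rational(1, 3) (g = Pow(Add(2, 1), -1) = Pow(3, -1) = Rational(1, 3) ≈ 0.33333)
Function('S')(Y) = Add(1, Mul(-116, Y)) (Function('S')(Y) = Add(Mul(-116, Y), Mul(3, Rational(1, 3))) = Add(Mul(-116, Y), 1) = Add(1, Mul(-116, Y)))
Add(Add(-26319, Function('S')(42)), -6192) = Add(Add(-26319, Add(1, Mul(-116, 42))), -6192) = Add(Add(-26319, Add(1, -4872)), -6192) = Add(Add(-26319, -4871), -6192) = Add(-31190, -6192) = -37382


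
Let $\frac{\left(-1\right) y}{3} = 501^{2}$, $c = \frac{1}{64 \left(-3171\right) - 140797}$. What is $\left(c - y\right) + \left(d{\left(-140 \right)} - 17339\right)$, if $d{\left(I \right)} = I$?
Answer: $\frac{252829755283}{343741} \approx 7.3552 \cdot 10^{5}$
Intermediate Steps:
$c = - \frac{1}{343741}$ ($c = \frac{1}{-202944 - 140797} = \frac{1}{-343741} = - \frac{1}{343741} \approx -2.9092 \cdot 10^{-6}$)
$y = -753003$ ($y = - 3 \cdot 501^{2} = \left(-3\right) 251001 = -753003$)
$\left(c - y\right) + \left(d{\left(-140 \right)} - 17339\right) = \left(- \frac{1}{343741} - -753003\right) - 17479 = \left(- \frac{1}{343741} + 753003\right) - 17479 = \frac{258838004222}{343741} - 17479 = \frac{252829755283}{343741}$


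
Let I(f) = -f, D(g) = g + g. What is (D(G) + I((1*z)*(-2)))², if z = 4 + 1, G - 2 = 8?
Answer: 900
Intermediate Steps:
G = 10 (G = 2 + 8 = 10)
D(g) = 2*g
z = 5
(D(G) + I((1*z)*(-2)))² = (2*10 - 1*5*(-2))² = (20 - 5*(-2))² = (20 - 1*(-10))² = (20 + 10)² = 30² = 900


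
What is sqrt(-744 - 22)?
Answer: I*sqrt(766) ≈ 27.677*I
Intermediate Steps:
sqrt(-744 - 22) = sqrt(-766) = I*sqrt(766)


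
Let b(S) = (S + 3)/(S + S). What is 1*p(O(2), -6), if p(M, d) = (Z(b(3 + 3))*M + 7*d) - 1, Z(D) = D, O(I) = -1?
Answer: -175/4 ≈ -43.750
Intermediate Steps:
b(S) = (3 + S)/(2*S) (b(S) = (3 + S)/((2*S)) = (3 + S)*(1/(2*S)) = (3 + S)/(2*S))
p(M, d) = -1 + 7*d + 3*M/4 (p(M, d) = (((3 + (3 + 3))/(2*(3 + 3)))*M + 7*d) - 1 = (((½)*(3 + 6)/6)*M + 7*d) - 1 = (((½)*(⅙)*9)*M + 7*d) - 1 = (3*M/4 + 7*d) - 1 = (7*d + 3*M/4) - 1 = -1 + 7*d + 3*M/4)
1*p(O(2), -6) = 1*(-1 + 7*(-6) + (¾)*(-1)) = 1*(-1 - 42 - ¾) = 1*(-175/4) = -175/4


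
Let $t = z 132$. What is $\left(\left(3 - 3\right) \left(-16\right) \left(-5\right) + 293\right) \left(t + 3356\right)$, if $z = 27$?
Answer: $2027560$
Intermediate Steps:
$t = 3564$ ($t = 27 \cdot 132 = 3564$)
$\left(\left(3 - 3\right) \left(-16\right) \left(-5\right) + 293\right) \left(t + 3356\right) = \left(\left(3 - 3\right) \left(-16\right) \left(-5\right) + 293\right) \left(3564 + 3356\right) = \left(\left(3 - 3\right) \left(-16\right) \left(-5\right) + 293\right) 6920 = \left(0 \left(-16\right) \left(-5\right) + 293\right) 6920 = \left(0 \left(-5\right) + 293\right) 6920 = \left(0 + 293\right) 6920 = 293 \cdot 6920 = 2027560$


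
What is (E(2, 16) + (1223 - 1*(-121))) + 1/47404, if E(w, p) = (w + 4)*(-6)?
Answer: 62004433/47404 ≈ 1308.0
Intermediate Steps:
E(w, p) = -24 - 6*w (E(w, p) = (4 + w)*(-6) = -24 - 6*w)
(E(2, 16) + (1223 - 1*(-121))) + 1/47404 = ((-24 - 6*2) + (1223 - 1*(-121))) + 1/47404 = ((-24 - 12) + (1223 + 121)) + 1/47404 = (-36 + 1344) + 1/47404 = 1308 + 1/47404 = 62004433/47404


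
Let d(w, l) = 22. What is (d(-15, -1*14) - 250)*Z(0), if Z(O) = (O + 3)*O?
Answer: 0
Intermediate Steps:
Z(O) = O*(3 + O) (Z(O) = (3 + O)*O = O*(3 + O))
(d(-15, -1*14) - 250)*Z(0) = (22 - 250)*(0*(3 + 0)) = -0*3 = -228*0 = 0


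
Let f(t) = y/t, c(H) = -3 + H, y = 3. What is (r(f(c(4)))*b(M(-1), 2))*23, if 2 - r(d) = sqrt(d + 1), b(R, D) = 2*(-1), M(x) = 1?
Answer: 0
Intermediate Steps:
f(t) = 3/t
b(R, D) = -2
r(d) = 2 - sqrt(1 + d) (r(d) = 2 - sqrt(d + 1) = 2 - sqrt(1 + d))
(r(f(c(4)))*b(M(-1), 2))*23 = ((2 - sqrt(1 + 3/(-3 + 4)))*(-2))*23 = ((2 - sqrt(1 + 3/1))*(-2))*23 = ((2 - sqrt(1 + 3*1))*(-2))*23 = ((2 - sqrt(1 + 3))*(-2))*23 = ((2 - sqrt(4))*(-2))*23 = ((2 - 1*2)*(-2))*23 = ((2 - 2)*(-2))*23 = (0*(-2))*23 = 0*23 = 0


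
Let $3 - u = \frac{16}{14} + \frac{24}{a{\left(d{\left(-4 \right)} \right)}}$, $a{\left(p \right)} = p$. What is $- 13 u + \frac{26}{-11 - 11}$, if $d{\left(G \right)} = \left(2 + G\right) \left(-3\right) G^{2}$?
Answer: $- \frac{6799}{308} \approx -22.075$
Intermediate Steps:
$d{\left(G \right)} = G^{2} \left(-6 - 3 G\right)$ ($d{\left(G \right)} = \left(-6 - 3 G\right) G^{2} = G^{2} \left(-6 - 3 G\right)$)
$u = \frac{45}{28}$ ($u = 3 - \left(\frac{16}{14} + \frac{24}{3 \left(-4\right)^{2} \left(-2 - -4\right)}\right) = 3 - \left(16 \cdot \frac{1}{14} + \frac{24}{3 \cdot 16 \left(-2 + 4\right)}\right) = 3 - \left(\frac{8}{7} + \frac{24}{3 \cdot 16 \cdot 2}\right) = 3 - \left(\frac{8}{7} + \frac{24}{96}\right) = 3 - \left(\frac{8}{7} + 24 \cdot \frac{1}{96}\right) = 3 - \left(\frac{8}{7} + \frac{1}{4}\right) = 3 - \frac{39}{28} = \frac{45}{28} \approx 1.6071$)
$- 13 u + \frac{26}{-11 - 11} = \left(-13\right) \frac{45}{28} + \frac{26}{-11 - 11} = - \frac{585}{28} + \frac{26}{-11 - 11} = - \frac{585}{28} + \frac{26}{-22} = - \frac{585}{28} + 26 \left(- \frac{1}{22}\right) = - \frac{585}{28} - \frac{13}{11} = - \frac{6799}{308}$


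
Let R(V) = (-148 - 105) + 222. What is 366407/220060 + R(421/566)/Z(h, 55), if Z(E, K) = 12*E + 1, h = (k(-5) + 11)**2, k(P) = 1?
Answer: 626695843/380483740 ≈ 1.6471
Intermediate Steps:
R(V) = -31 (R(V) = -253 + 222 = -31)
h = 144 (h = (1 + 11)**2 = 12**2 = 144)
Z(E, K) = 1 + 12*E
366407/220060 + R(421/566)/Z(h, 55) = 366407/220060 - 31/(1 + 12*144) = 366407*(1/220060) - 31/(1 + 1728) = 366407/220060 - 31/1729 = 626695843/380483740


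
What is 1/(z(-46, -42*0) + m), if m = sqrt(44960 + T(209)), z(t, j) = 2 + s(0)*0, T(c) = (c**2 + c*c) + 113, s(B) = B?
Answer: -2/132431 + 9*sqrt(1635)/132431 ≈ 0.0027329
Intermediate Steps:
T(c) = 113 + 2*c**2 (T(c) = (c**2 + c**2) + 113 = 2*c**2 + 113 = 113 + 2*c**2)
z(t, j) = 2 (z(t, j) = 2 + 0*0 = 2 + 0 = 2)
m = 9*sqrt(1635) (m = sqrt(44960 + (113 + 2*209**2)) = sqrt(44960 + (113 + 2*43681)) = sqrt(44960 + (113 + 87362)) = sqrt(44960 + 87475) = sqrt(132435) = 9*sqrt(1635) ≈ 363.92)
1/(z(-46, -42*0) + m) = 1/(2 + 9*sqrt(1635))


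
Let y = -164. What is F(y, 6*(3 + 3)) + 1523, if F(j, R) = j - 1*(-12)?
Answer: 1371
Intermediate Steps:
F(j, R) = 12 + j (F(j, R) = j + 12 = 12 + j)
F(y, 6*(3 + 3)) + 1523 = (12 - 164) + 1523 = -152 + 1523 = 1371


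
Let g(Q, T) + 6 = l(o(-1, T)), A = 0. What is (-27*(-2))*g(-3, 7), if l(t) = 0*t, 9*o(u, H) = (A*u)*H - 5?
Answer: -324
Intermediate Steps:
o(u, H) = -5/9 (o(u, H) = ((0*u)*H - 5)/9 = (0*H - 5)/9 = (0 - 5)/9 = (1/9)*(-5) = -5/9)
l(t) = 0
g(Q, T) = -6 (g(Q, T) = -6 + 0 = -6)
(-27*(-2))*g(-3, 7) = -27*(-2)*(-6) = 54*(-6) = -324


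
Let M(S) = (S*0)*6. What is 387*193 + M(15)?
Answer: 74691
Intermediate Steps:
M(S) = 0 (M(S) = 0*6 = 0)
387*193 + M(15) = 387*193 + 0 = 74691 + 0 = 74691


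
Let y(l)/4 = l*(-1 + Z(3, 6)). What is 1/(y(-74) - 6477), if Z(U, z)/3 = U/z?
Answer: -1/6625 ≈ -0.00015094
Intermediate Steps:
Z(U, z) = 3*U/z (Z(U, z) = 3*(U/z) = 3*U/z)
y(l) = 2*l (y(l) = 4*(l*(-1 + 3*3/6)) = 4*(l*(-1 + 3*3*(1/6))) = 4*(l*(-1 + 3/2)) = 4*(l*(1/2)) = 4*(l/2) = 2*l)
1/(y(-74) - 6477) = 1/(2*(-74) - 6477) = 1/(-148 - 6477) = 1/(-6625) = -1/6625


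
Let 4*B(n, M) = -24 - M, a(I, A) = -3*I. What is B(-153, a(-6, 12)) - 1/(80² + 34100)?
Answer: -425251/40500 ≈ -10.500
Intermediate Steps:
B(n, M) = -6 - M/4 (B(n, M) = (-24 - M)/4 = -6 - M/4)
B(-153, a(-6, 12)) - 1/(80² + 34100) = (-6 - (-3)*(-6)/4) - 1/(80² + 34100) = (-6 - ¼*18) - 1/(6400 + 34100) = (-6 - 9/2) - 1/40500 = -21/2 - 1*1/40500 = -21/2 - 1/40500 = -425251/40500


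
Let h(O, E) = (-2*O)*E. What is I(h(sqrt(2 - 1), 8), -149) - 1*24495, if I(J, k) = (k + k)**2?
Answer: 64309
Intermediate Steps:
h(O, E) = -2*E*O
I(J, k) = 4*k**2 (I(J, k) = (2*k)**2 = 4*k**2)
I(h(sqrt(2 - 1), 8), -149) - 1*24495 = 4*(-149)**2 - 1*24495 = 4*22201 - 24495 = 88804 - 24495 = 64309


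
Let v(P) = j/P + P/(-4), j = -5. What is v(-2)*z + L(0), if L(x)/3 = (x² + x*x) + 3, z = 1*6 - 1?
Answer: 24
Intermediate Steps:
z = 5 (z = 6 - 1 = 5)
v(P) = -5/P - P/4 (v(P) = -5/P + P/(-4) = -5/P + P*(-¼) = -5/P - P/4)
L(x) = 9 + 6*x² (L(x) = 3*((x² + x*x) + 3) = 3*((x² + x²) + 3) = 3*(2*x² + 3) = 3*(3 + 2*x²) = 9 + 6*x²)
v(-2)*z + L(0) = (-5/(-2) - ¼*(-2))*5 + (9 + 6*0²) = (-5*(-½) + ½)*5 + (9 + 6*0) = (5/2 + ½)*5 + (9 + 0) = 3*5 + 9 = 15 + 9 = 24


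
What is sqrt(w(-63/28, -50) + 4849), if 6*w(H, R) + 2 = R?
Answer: sqrt(43563)/3 ≈ 69.573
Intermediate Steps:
w(H, R) = -1/3 + R/6
sqrt(w(-63/28, -50) + 4849) = sqrt((-1/3 + (1/6)*(-50)) + 4849) = sqrt((-1/3 - 25/3) + 4849) = sqrt(-26/3 + 4849) = sqrt(14521/3) = sqrt(43563)/3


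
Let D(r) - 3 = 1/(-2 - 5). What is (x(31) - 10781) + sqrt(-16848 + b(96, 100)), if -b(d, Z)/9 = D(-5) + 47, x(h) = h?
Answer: -10750 + 3*I*sqrt(94171)/7 ≈ -10750.0 + 131.52*I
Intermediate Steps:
D(r) = 20/7 (D(r) = 3 + 1/(-2 - 5) = 3 + 1/(-7) = 3 - 1/7 = 20/7)
b(d, Z) = -3141/7 (b(d, Z) = -9*(20/7 + 47) = -9*349/7 = -3141/7)
(x(31) - 10781) + sqrt(-16848 + b(96, 100)) = (31 - 10781) + sqrt(-16848 - 3141/7) = -10750 + sqrt(-121077/7) = -10750 + 3*I*sqrt(94171)/7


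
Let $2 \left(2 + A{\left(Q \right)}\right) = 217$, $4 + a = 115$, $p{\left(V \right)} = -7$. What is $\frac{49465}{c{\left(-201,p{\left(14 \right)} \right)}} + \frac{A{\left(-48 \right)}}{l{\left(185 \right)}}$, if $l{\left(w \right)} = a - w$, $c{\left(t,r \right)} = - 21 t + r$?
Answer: $\frac{3211619}{311836} \approx 10.299$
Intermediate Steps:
$c{\left(t,r \right)} = r - 21 t$
$a = 111$ ($a = -4 + 115 = 111$)
$A{\left(Q \right)} = \frac{213}{2}$ ($A{\left(Q \right)} = -2 + \frac{1}{2} \cdot 217 = -2 + \frac{217}{2} = \frac{213}{2}$)
$l{\left(w \right)} = 111 - w$
$\frac{49465}{c{\left(-201,p{\left(14 \right)} \right)}} + \frac{A{\left(-48 \right)}}{l{\left(185 \right)}} = \frac{49465}{-7 - -4221} + \frac{213}{2 \left(111 - 185\right)} = \frac{49465}{-7 + 4221} + \frac{213}{2 \left(111 - 185\right)} = \frac{49465}{4214} + \frac{213}{2 \left(-74\right)} = 49465 \cdot \frac{1}{4214} + \frac{213}{2} \left(- \frac{1}{74}\right) = \frac{49465}{4214} - \frac{213}{148} = \frac{3211619}{311836}$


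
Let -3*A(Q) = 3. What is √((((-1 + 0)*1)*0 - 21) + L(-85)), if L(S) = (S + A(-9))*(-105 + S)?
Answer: √16319 ≈ 127.75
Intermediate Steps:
A(Q) = -1 (A(Q) = -⅓*3 = -1)
L(S) = (-1 + S)*(-105 + S) (L(S) = (S - 1)*(-105 + S) = (-1 + S)*(-105 + S))
√((((-1 + 0)*1)*0 - 21) + L(-85)) = √((((-1 + 0)*1)*0 - 21) + (105 + (-85)² - 106*(-85))) = √((-1*1*0 - 21) + (105 + 7225 + 9010)) = √((-1*0 - 21) + 16340) = √((0 - 21) + 16340) = √(-21 + 16340) = √16319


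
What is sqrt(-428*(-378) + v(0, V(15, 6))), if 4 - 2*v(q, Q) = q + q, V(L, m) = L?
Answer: sqrt(161786) ≈ 402.23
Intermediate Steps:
v(q, Q) = 2 - q (v(q, Q) = 2 - (q + q)/2 = 2 - q)
sqrt(-428*(-378) + v(0, V(15, 6))) = sqrt(-428*(-378) + (2 - 1*0)) = sqrt(161784 + (2 + 0)) = sqrt(161784 + 2) = sqrt(161786)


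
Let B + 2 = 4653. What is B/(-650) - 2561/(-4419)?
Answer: -18888119/2872350 ≈ -6.5758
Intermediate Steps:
B = 4651 (B = -2 + 4653 = 4651)
B/(-650) - 2561/(-4419) = 4651/(-650) - 2561/(-4419) = 4651*(-1/650) - 2561*(-1/4419) = -4651/650 + 2561/4419 = -18888119/2872350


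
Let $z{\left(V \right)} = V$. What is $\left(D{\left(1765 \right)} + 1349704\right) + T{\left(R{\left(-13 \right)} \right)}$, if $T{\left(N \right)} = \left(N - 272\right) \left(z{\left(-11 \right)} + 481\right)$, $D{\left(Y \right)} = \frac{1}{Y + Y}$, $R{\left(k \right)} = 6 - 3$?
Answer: $\frac{4318157221}{3530} \approx 1.2233 \cdot 10^{6}$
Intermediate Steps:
$R{\left(k \right)} = 3$
$D{\left(Y \right)} = \frac{1}{2 Y}$
$T{\left(N \right)} = -127840 + 470 N$ ($T{\left(N \right)} = \left(N - 272\right) \left(-11 + 481\right) = \left(-272 + N\right) 470 = -127840 + 470 N$)
$\left(D{\left(1765 \right)} + 1349704\right) + T{\left(R{\left(-13 \right)} \right)} = \left(\frac{1}{2 \cdot 1765} + 1349704\right) + \left(-127840 + 470 \cdot 3\right) = \left(\frac{1}{2} \cdot \frac{1}{1765} + 1349704\right) + \left(-127840 + 1410\right) = \left(\frac{1}{3530} + 1349704\right) - 126430 = \frac{4764455121}{3530} - 126430 = \frac{4318157221}{3530}$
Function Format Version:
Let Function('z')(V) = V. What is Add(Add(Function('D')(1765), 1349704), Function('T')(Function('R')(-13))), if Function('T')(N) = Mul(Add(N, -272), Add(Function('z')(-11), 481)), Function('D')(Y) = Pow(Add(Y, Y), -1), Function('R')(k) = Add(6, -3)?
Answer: Rational(4318157221, 3530) ≈ 1.2233e+6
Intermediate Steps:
Function('R')(k) = 3
Function('D')(Y) = Mul(Rational(1, 2), Pow(Y, -1)) (Function('D')(Y) = Pow(Mul(2, Y), -1) = Mul(Rational(1, 2), Pow(Y, -1)))
Function('T')(N) = Add(-127840, Mul(470, N)) (Function('T')(N) = Mul(Add(N, -272), Add(-11, 481)) = Mul(Add(-272, N), 470) = Add(-127840, Mul(470, N)))
Add(Add(Function('D')(1765), 1349704), Function('T')(Function('R')(-13))) = Add(Add(Mul(Rational(1, 2), Pow(1765, -1)), 1349704), Add(-127840, Mul(470, 3))) = Add(Add(Mul(Rational(1, 2), Rational(1, 1765)), 1349704), Add(-127840, 1410)) = Add(Add(Rational(1, 3530), 1349704), -126430) = Add(Rational(4764455121, 3530), -126430) = Rational(4318157221, 3530)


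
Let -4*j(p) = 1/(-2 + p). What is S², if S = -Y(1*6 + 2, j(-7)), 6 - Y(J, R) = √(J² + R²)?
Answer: (216 - √82945)²/1296 ≈ 4.0002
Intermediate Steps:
j(p) = -1/(4*(-2 + p))
Y(J, R) = 6 - √(J² + R²)
S = -6 + √82945/36 (S = -(6 - √((1*6 + 2)² + (-1/(-8 + 4*(-7)))²)) = -(6 - √((6 + 2)² + (-1/(-8 - 28))²)) = -(6 - √(8² + (-1/(-36))²)) = -(6 - √(64 + (-1*(-1/36))²)) = -(6 - √(64 + (1/36)²)) = -(6 - √(64 + 1/1296)) = -(6 - √(82945/1296)) = -(6 - √82945/36) = -6 + √82945/36 ≈ 2.0000)
S² = (-6 + √82945/36)²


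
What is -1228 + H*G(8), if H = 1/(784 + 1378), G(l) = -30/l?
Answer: -10619759/8648 ≈ -1228.0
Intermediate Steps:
H = 1/2162 ≈ 0.00046253
-1228 + H*G(8) = -1228 + (-30/8)/2162 = -1228 + (-30*⅛)/2162 = -1228 + (1/2162)*(-15/4) = -1228 - 15/8648 = -10619759/8648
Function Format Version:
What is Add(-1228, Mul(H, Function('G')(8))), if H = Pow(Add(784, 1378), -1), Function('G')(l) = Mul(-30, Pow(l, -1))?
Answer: Rational(-10619759, 8648) ≈ -1228.0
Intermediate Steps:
H = Rational(1, 2162) (H = Pow(2162, -1) = Rational(1, 2162) ≈ 0.00046253)
Add(-1228, Mul(H, Function('G')(8))) = Add(-1228, Mul(Rational(1, 2162), Mul(-30, Pow(8, -1)))) = Add(-1228, Mul(Rational(1, 2162), Mul(-30, Rational(1, 8)))) = Add(-1228, Mul(Rational(1, 2162), Rational(-15, 4))) = Add(-1228, Rational(-15, 8648)) = Rational(-10619759, 8648)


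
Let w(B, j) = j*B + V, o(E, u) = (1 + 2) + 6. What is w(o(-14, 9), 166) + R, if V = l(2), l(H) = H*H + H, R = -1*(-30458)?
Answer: 31958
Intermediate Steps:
R = 30458
l(H) = H + H**2 (l(H) = H**2 + H = H + H**2)
V = 6 (V = 2*(1 + 2) = 2*3 = 6)
o(E, u) = 9 (o(E, u) = 3 + 6 = 9)
w(B, j) = 6 + B*j (w(B, j) = j*B + 6 = B*j + 6 = 6 + B*j)
w(o(-14, 9), 166) + R = (6 + 9*166) + 30458 = (6 + 1494) + 30458 = 1500 + 30458 = 31958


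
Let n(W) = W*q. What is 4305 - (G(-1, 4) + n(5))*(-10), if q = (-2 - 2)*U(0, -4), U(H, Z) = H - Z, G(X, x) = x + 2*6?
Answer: 3665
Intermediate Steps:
G(X, x) = 12 + x (G(X, x) = x + 12 = 12 + x)
q = -16 (q = (-2 - 2)*(0 - 1*(-4)) = -4*(0 + 4) = -4*4 = -16)
n(W) = -16*W (n(W) = W*(-16) = -16*W)
4305 - (G(-1, 4) + n(5))*(-10) = 4305 - ((12 + 4) - 16*5)*(-10) = 4305 - (16 - 80)*(-10) = 4305 - (-64)*(-10) = 4305 - 1*640 = 4305 - 640 = 3665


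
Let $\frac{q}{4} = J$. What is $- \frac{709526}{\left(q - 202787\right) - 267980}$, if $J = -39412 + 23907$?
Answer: $\frac{709526}{532787} \approx 1.3317$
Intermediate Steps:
$J = -15505$
$q = -62020$ ($q = 4 \left(-15505\right) = -62020$)
$- \frac{709526}{\left(q - 202787\right) - 267980} = - \frac{709526}{\left(-62020 - 202787\right) - 267980} = - \frac{709526}{-264807 - 267980} = - \frac{709526}{-532787} = \left(-709526\right) \left(- \frac{1}{532787}\right) = \frac{709526}{532787}$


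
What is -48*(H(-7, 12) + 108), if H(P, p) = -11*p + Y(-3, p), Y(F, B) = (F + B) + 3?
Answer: 576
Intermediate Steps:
Y(F, B) = 3 + B + F (Y(F, B) = (B + F) + 3 = 3 + B + F)
H(P, p) = -10*p (H(P, p) = -11*p + (3 + p - 3) = -11*p + p = -10*p)
-48*(H(-7, 12) + 108) = -48*(-10*12 + 108) = -48*(-120 + 108) = -48*(-12) = 576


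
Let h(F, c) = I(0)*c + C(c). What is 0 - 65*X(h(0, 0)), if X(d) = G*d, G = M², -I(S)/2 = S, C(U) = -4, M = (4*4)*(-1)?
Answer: 66560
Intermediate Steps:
M = -16 (M = 16*(-1) = -16)
I(S) = -2*S
h(F, c) = -4 (h(F, c) = (-2*0)*c - 4 = 0*c - 4 = 0 - 4 = -4)
G = 256 (G = (-16)² = 256)
X(d) = 256*d
0 - 65*X(h(0, 0)) = 0 - 16640*(-4) = 0 - 65*(-1024) = 0 + 66560 = 66560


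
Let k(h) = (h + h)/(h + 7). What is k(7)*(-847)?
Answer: -847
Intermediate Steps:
k(h) = 2*h/(7 + h) (k(h) = (2*h)/(7 + h) = 2*h/(7 + h))
k(7)*(-847) = (2*7/(7 + 7))*(-847) = (2*7/14)*(-847) = (2*7*(1/14))*(-847) = 1*(-847) = -847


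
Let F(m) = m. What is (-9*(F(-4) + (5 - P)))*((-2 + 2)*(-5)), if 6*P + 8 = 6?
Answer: 0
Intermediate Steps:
P = -1/3 (P = -4/3 + (1/6)*6 = -4/3 + 1 = -1/3 ≈ -0.33333)
(-9*(F(-4) + (5 - P)))*((-2 + 2)*(-5)) = (-9*(-4 + (5 - 1*(-1/3))))*((-2 + 2)*(-5)) = (-9*(-4 + (5 + 1/3)))*(0*(-5)) = -9*(-4 + 16/3)*0 = -9*4/3*0 = -12*0 = 0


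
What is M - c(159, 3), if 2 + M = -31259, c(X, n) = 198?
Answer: -31459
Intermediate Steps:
M = -31261 (M = -2 - 31259 = -31261)
M - c(159, 3) = -31261 - 1*198 = -31261 - 198 = -31459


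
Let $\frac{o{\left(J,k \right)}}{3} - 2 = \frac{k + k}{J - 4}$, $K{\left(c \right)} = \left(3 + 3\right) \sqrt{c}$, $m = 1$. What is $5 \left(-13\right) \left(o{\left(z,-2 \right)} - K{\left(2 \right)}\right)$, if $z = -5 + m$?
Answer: $- \frac{975}{2} + 390 \sqrt{2} \approx 64.043$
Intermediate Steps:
$z = -4$ ($z = -5 + 1 = -4$)
$K{\left(c \right)} = 6 \sqrt{c}$
$o{\left(J,k \right)} = 6 + \frac{6 k}{-4 + J}$ ($o{\left(J,k \right)} = 6 + 3 \frac{k + k}{J - 4} = 6 + 3 \frac{2 k}{-4 + J} = 6 + \frac{6 k}{-4 + J}$)
$5 \left(-13\right) \left(o{\left(z,-2 \right)} - K{\left(2 \right)}\right) = 5 \left(-13\right) \left(\frac{6 \left(-4 - 4 - 2\right)}{-4 - 4} - 6 \sqrt{2}\right) = - 65 \left(6 \frac{1}{-8} \left(-10\right) - 6 \sqrt{2}\right) = - 65 \left(6 \left(- \frac{1}{8}\right) \left(-10\right) - 6 \sqrt{2}\right) = - 65 \left(\frac{15}{2} - 6 \sqrt{2}\right) = - \frac{975}{2} + 390 \sqrt{2}$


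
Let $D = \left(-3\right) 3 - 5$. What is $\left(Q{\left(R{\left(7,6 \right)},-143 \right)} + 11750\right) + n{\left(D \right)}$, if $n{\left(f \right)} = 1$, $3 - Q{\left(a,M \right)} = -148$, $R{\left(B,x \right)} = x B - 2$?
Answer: $11902$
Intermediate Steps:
$R{\left(B,x \right)} = -2 + B x$ ($R{\left(B,x \right)} = B x - 2 = -2 + B x$)
$Q{\left(a,M \right)} = 151$ ($Q{\left(a,M \right)} = 3 - -148 = 3 + 148 = 151$)
$D = -14$ ($D = -9 - 5 = -14$)
$\left(Q{\left(R{\left(7,6 \right)},-143 \right)} + 11750\right) + n{\left(D \right)} = \left(151 + 11750\right) + 1 = 11901 + 1 = 11902$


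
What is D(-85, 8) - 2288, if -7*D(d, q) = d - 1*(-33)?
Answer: -15964/7 ≈ -2280.6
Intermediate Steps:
D(d, q) = -33/7 - d/7 (D(d, q) = -(d - 1*(-33))/7 = -(d + 33)/7 = -(33 + d)/7 = -33/7 - d/7)
D(-85, 8) - 2288 = (-33/7 - ⅐*(-85)) - 2288 = (-33/7 + 85/7) - 2288 = 52/7 - 2288 = -15964/7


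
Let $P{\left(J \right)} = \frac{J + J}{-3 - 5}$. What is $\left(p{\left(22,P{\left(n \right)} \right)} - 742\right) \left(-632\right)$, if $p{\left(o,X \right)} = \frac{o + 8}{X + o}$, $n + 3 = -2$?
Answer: $\frac{14511984}{31} \approx 4.6813 \cdot 10^{5}$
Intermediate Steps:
$n = -5$ ($n = -3 - 2 = -5$)
$P{\left(J \right)} = - \frac{J}{4}$ ($P{\left(J \right)} = \frac{2 J}{-8} = 2 J \left(- \frac{1}{8}\right) = - \frac{J}{4}$)
$p{\left(o,X \right)} = \frac{8 + o}{X + o}$
$\left(p{\left(22,P{\left(n \right)} \right)} - 742\right) \left(-632\right) = \left(\frac{8 + 22}{\left(- \frac{1}{4}\right) \left(-5\right) + 22} - 742\right) \left(-632\right) = \left(\frac{1}{\frac{5}{4} + 22} \cdot 30 - 742\right) \left(-632\right) = \left(\frac{1}{\frac{93}{4}} \cdot 30 - 742\right) \left(-632\right) = \left(\frac{4}{93} \cdot 30 - 742\right) \left(-632\right) = \left(\frac{40}{31} - 742\right) \left(-632\right) = \left(- \frac{22962}{31}\right) \left(-632\right) = \frac{14511984}{31}$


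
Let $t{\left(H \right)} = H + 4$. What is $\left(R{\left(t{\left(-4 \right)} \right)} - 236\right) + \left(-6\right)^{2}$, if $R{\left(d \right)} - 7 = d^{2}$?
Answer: $-193$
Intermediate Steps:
$t{\left(H \right)} = 4 + H$
$R{\left(d \right)} = 7 + d^{2}$
$\left(R{\left(t{\left(-4 \right)} \right)} - 236\right) + \left(-6\right)^{2} = \left(\left(7 + \left(4 - 4\right)^{2}\right) - 236\right) + \left(-6\right)^{2} = \left(\left(7 + 0^{2}\right) - 236\right) + 36 = \left(\left(7 + 0\right) - 236\right) + 36 = \left(7 - 236\right) + 36 = -229 + 36 = -193$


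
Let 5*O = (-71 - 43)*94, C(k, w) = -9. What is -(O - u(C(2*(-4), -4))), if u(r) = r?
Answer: 10671/5 ≈ 2134.2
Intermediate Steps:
O = -10716/5 (O = ((-71 - 43)*94)/5 = (-114*94)/5 = (⅕)*(-10716) = -10716/5 ≈ -2143.2)
-(O - u(C(2*(-4), -4))) = -(-10716/5 - 1*(-9)) = -(-10716/5 + 9) = -1*(-10671/5) = 10671/5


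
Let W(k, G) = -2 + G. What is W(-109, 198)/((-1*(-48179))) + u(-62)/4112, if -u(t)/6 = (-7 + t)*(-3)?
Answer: -29516183/99056024 ≈ -0.29797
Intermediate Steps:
u(t) = -126 + 18*t (u(t) = -6*(-7 + t)*(-3) = -6*(21 - 3*t) = -126 + 18*t)
W(-109, 198)/((-1*(-48179))) + u(-62)/4112 = (-2 + 198)/((-1*(-48179))) + (-126 + 18*(-62))/4112 = 196/48179 + (-126 - 1116)*(1/4112) = 196*(1/48179) - 1242*1/4112 = 196/48179 - 621/2056 = -29516183/99056024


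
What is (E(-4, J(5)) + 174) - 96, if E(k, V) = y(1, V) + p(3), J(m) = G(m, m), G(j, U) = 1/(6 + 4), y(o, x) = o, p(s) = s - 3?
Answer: 79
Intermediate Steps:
p(s) = -3 + s
G(j, U) = ⅒ (G(j, U) = 1/10 = ⅒)
J(m) = ⅒
E(k, V) = 1 (E(k, V) = 1 + (-3 + 3) = 1 + 0 = 1)
(E(-4, J(5)) + 174) - 96 = (1 + 174) - 96 = 175 - 96 = 79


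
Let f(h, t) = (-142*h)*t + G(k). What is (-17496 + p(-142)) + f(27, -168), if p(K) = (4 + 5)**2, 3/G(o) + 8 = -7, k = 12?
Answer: 3133484/5 ≈ 6.2670e+5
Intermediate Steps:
G(o) = -1/5 (G(o) = 3/(-8 - 7) = 3/(-15) = 3*(-1/15) = -1/5)
f(h, t) = -1/5 - 142*h*t (f(h, t) = (-142*h)*t - 1/5 = -142*h*t - 1/5 = -1/5 - 142*h*t)
p(K) = 81 (p(K) = 9**2 = 81)
(-17496 + p(-142)) + f(27, -168) = (-17496 + 81) + (-1/5 - 142*27*(-168)) = -17415 + (-1/5 + 644112) = -17415 + 3220559/5 = 3133484/5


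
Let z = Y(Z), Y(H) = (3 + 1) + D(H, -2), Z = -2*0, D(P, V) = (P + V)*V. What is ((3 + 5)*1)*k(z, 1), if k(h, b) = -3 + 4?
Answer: 8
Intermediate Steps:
D(P, V) = V*(P + V)
Z = 0
Y(H) = 8 - 2*H (Y(H) = (3 + 1) - 2*(H - 2) = 4 - 2*(-2 + H) = 4 + (4 - 2*H) = 8 - 2*H)
z = 8 (z = 8 - 2*0 = 8 + 0 = 8)
k(h, b) = 1
((3 + 5)*1)*k(z, 1) = ((3 + 5)*1)*1 = (8*1)*1 = 8*1 = 8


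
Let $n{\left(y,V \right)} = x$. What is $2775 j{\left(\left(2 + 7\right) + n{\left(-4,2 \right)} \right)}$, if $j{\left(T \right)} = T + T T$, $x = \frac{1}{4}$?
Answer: $\frac{4209675}{16} \approx 2.631 \cdot 10^{5}$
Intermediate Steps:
$x = \frac{1}{4} \approx 0.25$
$n{\left(y,V \right)} = \frac{1}{4}$
$j{\left(T \right)} = T + T^{2}$
$2775 j{\left(\left(2 + 7\right) + n{\left(-4,2 \right)} \right)} = 2775 \left(\left(2 + 7\right) + \frac{1}{4}\right) \left(1 + \left(\left(2 + 7\right) + \frac{1}{4}\right)\right) = 2775 \left(9 + \frac{1}{4}\right) \left(1 + \left(9 + \frac{1}{4}\right)\right) = 2775 \frac{37 \left(1 + \frac{37}{4}\right)}{4} = 2775 \cdot \frac{37}{4} \cdot \frac{41}{4} = 2775 \cdot \frac{1517}{16} = \frac{4209675}{16}$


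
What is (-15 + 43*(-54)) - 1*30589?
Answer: -32926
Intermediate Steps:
(-15 + 43*(-54)) - 1*30589 = (-15 - 2322) - 30589 = -2337 - 30589 = -32926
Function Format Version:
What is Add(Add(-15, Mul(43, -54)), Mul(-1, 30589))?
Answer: -32926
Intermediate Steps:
Add(Add(-15, Mul(43, -54)), Mul(-1, 30589)) = Add(Add(-15, -2322), -30589) = Add(-2337, -30589) = -32926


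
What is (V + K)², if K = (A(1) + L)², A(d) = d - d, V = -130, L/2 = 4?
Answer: 4356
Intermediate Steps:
L = 8 (L = 2*4 = 8)
A(d) = 0
K = 64 (K = (0 + 8)² = 8² = 64)
(V + K)² = (-130 + 64)² = (-66)² = 4356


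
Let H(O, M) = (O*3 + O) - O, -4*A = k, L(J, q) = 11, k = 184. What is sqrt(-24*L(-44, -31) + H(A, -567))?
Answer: I*sqrt(402) ≈ 20.05*I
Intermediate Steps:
A = -46 (A = -1/4*184 = -46)
H(O, M) = 3*O (H(O, M) = (3*O + O) - O = 4*O - O = 3*O)
sqrt(-24*L(-44, -31) + H(A, -567)) = sqrt(-24*11 + 3*(-46)) = sqrt(-264 - 138) = sqrt(-402) = I*sqrt(402)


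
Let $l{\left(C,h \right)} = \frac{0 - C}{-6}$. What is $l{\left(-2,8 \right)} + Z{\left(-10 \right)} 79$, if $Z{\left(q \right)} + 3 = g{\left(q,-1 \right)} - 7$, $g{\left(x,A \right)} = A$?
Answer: $- \frac{2608}{3} \approx -869.33$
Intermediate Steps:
$l{\left(C,h \right)} = \frac{C}{6}$ ($l{\left(C,h \right)} = - C \left(- \frac{1}{6}\right) = \frac{C}{6}$)
$Z{\left(q \right)} = -11$ ($Z{\left(q \right)} = -3 - 8 = -11$)
$l{\left(-2,8 \right)} + Z{\left(-10 \right)} 79 = \frac{1}{6} \left(-2\right) - 869 = - \frac{1}{3} - 869 = - \frac{2608}{3}$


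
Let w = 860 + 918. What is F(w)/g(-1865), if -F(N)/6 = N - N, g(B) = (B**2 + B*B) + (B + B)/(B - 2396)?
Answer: 0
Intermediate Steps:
w = 1778
g(B) = 2*B**2 + 2*B/(-2396 + B) (g(B) = (B**2 + B**2) + (2*B)/(-2396 + B) = 2*B**2 + 2*B/(-2396 + B))
F(N) = 0 (F(N) = -6*(N - N) = -6*0 = 0)
F(w)/g(-1865) = 0/((2*(-1865)*(1 + (-1865)**2 - 2396*(-1865))/(-2396 - 1865))) = 0/((2*(-1865)*(1 + 3478225 + 4468540)/(-4261))) = 0/((2*(-1865)*(-1/4261)*7946766)) = 0/(29641437180/4261) = 0*(4261/29641437180) = 0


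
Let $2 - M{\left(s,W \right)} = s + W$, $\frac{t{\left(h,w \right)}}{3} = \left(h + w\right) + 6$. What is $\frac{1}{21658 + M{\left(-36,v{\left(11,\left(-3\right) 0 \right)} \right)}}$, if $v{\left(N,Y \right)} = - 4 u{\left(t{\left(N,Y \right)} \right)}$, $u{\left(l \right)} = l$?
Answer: $\frac{1}{21900} \approx 4.5662 \cdot 10^{-5}$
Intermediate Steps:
$t{\left(h,w \right)} = 18 + 3 h + 3 w$ ($t{\left(h,w \right)} = 3 \left(\left(h + w\right) + 6\right) = 3 \left(6 + h + w\right) = 18 + 3 h + 3 w$)
$v{\left(N,Y \right)} = -72 - 12 N - 12 Y$ ($v{\left(N,Y \right)} = - 4 \left(18 + 3 N + 3 Y\right) = -72 - 12 N - 12 Y$)
$M{\left(s,W \right)} = 2 - W - s$ ($M{\left(s,W \right)} = 2 - \left(s + W\right) = 2 - \left(W + s\right) = 2 - W - s$)
$\frac{1}{21658 + M{\left(-36,v{\left(11,\left(-3\right) 0 \right)} \right)}} = \frac{1}{21658 - \left(-110 - 132 - \left(-36\right) 0\right)} = \frac{1}{21658 + \left(2 - \left(-72 - 132 - 0\right) + 36\right)} = \frac{1}{21658 + \left(2 - \left(-72 - 132 + 0\right) + 36\right)} = \frac{1}{21658 + \left(2 - -204 + 36\right)} = \frac{1}{21658 + \left(2 + 204 + 36\right)} = \frac{1}{21658 + 242} = \frac{1}{21900}$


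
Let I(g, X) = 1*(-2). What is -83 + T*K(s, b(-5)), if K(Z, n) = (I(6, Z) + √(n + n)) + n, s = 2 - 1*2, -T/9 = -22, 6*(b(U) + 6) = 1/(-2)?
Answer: -3367/2 + 33*I*√438 ≈ -1683.5 + 690.64*I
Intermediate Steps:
I(g, X) = -2
b(U) = -73/12 (b(U) = -6 + (⅙)/(-2) = -6 + (⅙)*(-½) = -6 - 1/12 = -73/12)
T = 198 (T = -9*(-22) = 198)
s = 0 (s = 2 - 2 = 0)
K(Z, n) = -2 + n + √2*√n (K(Z, n) = (-2 + √(n + n)) + n = (-2 + √(2*n)) + n = (-2 + √2*√n) + n = -2 + n + √2*√n)
-83 + T*K(s, b(-5)) = -83 + 198*(-2 - 73/12 + √2*√(-73/12)) = -83 + 198*(-2 - 73/12 + √2*(I*√219/6)) = -83 + 198*(-2 - 73/12 + I*√438/6) = -83 + 198*(-97/12 + I*√438/6) = -83 + (-3201/2 + 33*I*√438) = -3367/2 + 33*I*√438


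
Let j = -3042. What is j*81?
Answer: -246402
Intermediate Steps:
j*81 = -3042*81 = -246402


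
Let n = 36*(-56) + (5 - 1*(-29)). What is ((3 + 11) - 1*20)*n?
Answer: 11892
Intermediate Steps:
n = -1982 (n = -2016 + (5 + 29) = -2016 + 34 = -1982)
((3 + 11) - 1*20)*n = ((3 + 11) - 1*20)*(-1982) = (14 - 20)*(-1982) = -6*(-1982) = 11892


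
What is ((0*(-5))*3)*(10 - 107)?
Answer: 0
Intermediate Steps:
((0*(-5))*3)*(10 - 107) = (0*3)*(-97) = 0*(-97) = 0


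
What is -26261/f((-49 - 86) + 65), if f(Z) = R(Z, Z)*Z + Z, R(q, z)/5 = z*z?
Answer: 26261/1715070 ≈ 0.015312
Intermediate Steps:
R(q, z) = 5*z² (R(q, z) = 5*(z*z) = 5*z²)
f(Z) = Z + 5*Z³ (f(Z) = (5*Z²)*Z + Z = 5*Z³ + Z = Z + 5*Z³)
-26261/f((-49 - 86) + 65) = -26261/(((-49 - 86) + 65) + 5*((-49 - 86) + 65)³) = -26261/((-135 + 65) + 5*(-135 + 65)³) = -26261/(-70 + 5*(-70)³) = -26261/(-70 + 5*(-343000)) = -26261/(-70 - 1715000) = -26261/(-1715070) = -26261*(-1/1715070) = 26261/1715070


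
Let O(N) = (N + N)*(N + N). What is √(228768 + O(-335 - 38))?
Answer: 2*√196321 ≈ 886.16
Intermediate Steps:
O(N) = 4*N² (O(N) = (2*N)*(2*N) = 4*N²)
√(228768 + O(-335 - 38)) = √(228768 + 4*(-335 - 38)²) = √(228768 + 4*(-373)²) = √(228768 + 4*139129) = √(228768 + 556516) = √785284 = 2*√196321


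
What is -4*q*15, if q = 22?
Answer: -1320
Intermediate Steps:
-4*q*15 = -4*22*15 = -88*15 = -1320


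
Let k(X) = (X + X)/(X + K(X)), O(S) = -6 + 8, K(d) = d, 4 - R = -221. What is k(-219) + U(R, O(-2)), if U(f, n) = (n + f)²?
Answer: 51530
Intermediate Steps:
R = 225 (R = 4 - 1*(-221) = 4 + 221 = 225)
O(S) = 2
U(f, n) = (f + n)²
k(X) = 1 (k(X) = (X + X)/(X + X) = (2*X)/((2*X)) = (2*X)*(1/(2*X)) = 1)
k(-219) + U(R, O(-2)) = 1 + (225 + 2)² = 1 + 227² = 1 + 51529 = 51530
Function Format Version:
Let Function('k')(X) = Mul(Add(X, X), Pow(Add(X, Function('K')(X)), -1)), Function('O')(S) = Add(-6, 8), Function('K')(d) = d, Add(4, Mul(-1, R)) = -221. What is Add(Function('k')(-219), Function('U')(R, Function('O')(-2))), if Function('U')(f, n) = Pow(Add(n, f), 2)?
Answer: 51530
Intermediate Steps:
R = 225 (R = Add(4, Mul(-1, -221)) = Add(4, 221) = 225)
Function('O')(S) = 2
Function('U')(f, n) = Pow(Add(f, n), 2)
Function('k')(X) = 1 (Function('k')(X) = Mul(Add(X, X), Pow(Add(X, X), -1)) = Mul(Mul(2, X), Pow(Mul(2, X), -1)) = Mul(Mul(2, X), Mul(Rational(1, 2), Pow(X, -1))) = 1)
Add(Function('k')(-219), Function('U')(R, Function('O')(-2))) = Add(1, Pow(Add(225, 2), 2)) = Add(1, Pow(227, 2)) = Add(1, 51529) = 51530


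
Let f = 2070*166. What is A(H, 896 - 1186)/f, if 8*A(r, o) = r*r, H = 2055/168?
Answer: 93845/1724147712 ≈ 5.4430e-5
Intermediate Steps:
H = 685/56 (H = 2055*(1/168) = 685/56 ≈ 12.232)
A(r, o) = r²/8 (A(r, o) = (r*r)/8 = r²/8)
f = 343620
A(H, 896 - 1186)/f = ((685/56)²/8)/343620 = ((⅛)*(469225/3136))*(1/343620) = (469225/25088)*(1/343620) = 93845/1724147712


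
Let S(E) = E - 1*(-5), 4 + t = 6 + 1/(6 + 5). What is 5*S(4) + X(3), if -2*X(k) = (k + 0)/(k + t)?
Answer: 5007/112 ≈ 44.705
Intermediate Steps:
t = 23/11 (t = -4 + (6 + 1/(6 + 5)) = -4 + (6 + 1/11) = -4 + 67/11 = 23/11 ≈ 2.0909)
X(k) = -k/(2*(23/11 + k)) (X(k) = -(k + 0)/(2*(k + 23/11)) = -k/(2*(23/11 + k)))
S(E) = 5 + E (S(E) = E + 5 = 5 + E)
5*S(4) + X(3) = 5*(5 + 4) - 11*3/(46 + 22*3) = 5*9 - 11*3/(46 + 66) = 45 - 11*3/112 = 45 - 11*3*1/112 = 45 - 33/112 = 5007/112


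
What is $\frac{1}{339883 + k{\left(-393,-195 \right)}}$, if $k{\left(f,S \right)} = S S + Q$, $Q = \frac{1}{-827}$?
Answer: $\frac{827}{312529915} \approx 2.6461 \cdot 10^{-6}$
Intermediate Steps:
$Q = - \frac{1}{827} \approx -0.0012092$
$k{\left(f,S \right)} = - \frac{1}{827} + S^{2}$ ($k{\left(f,S \right)} = S S - \frac{1}{827} = S^{2} - \frac{1}{827} = - \frac{1}{827} + S^{2}$)
$\frac{1}{339883 + k{\left(-393,-195 \right)}} = \frac{1}{339883 - \left(\frac{1}{827} - \left(-195\right)^{2}\right)} = \frac{1}{339883 + \left(- \frac{1}{827} + 38025\right)} = \frac{1}{339883 + \frac{31446674}{827}} = \frac{1}{\frac{312529915}{827}} = \frac{827}{312529915}$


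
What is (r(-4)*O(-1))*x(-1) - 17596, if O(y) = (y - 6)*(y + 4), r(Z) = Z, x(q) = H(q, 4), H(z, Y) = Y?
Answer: -17260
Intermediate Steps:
x(q) = 4
O(y) = (-6 + y)*(4 + y)
(r(-4)*O(-1))*x(-1) - 17596 = -4*(-24 + (-1)**2 - 2*(-1))*4 - 17596 = -4*(-24 + 1 + 2)*4 - 17596 = -4*(-21)*4 - 17596 = 84*4 - 17596 = 336 - 17596 = -17260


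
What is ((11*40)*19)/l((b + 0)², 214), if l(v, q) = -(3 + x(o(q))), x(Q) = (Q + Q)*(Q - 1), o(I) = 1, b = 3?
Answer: -8360/3 ≈ -2786.7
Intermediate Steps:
x(Q) = 2*Q*(-1 + Q) (x(Q) = (2*Q)*(-1 + Q) = 2*Q*(-1 + Q))
l(v, q) = -3 (l(v, q) = -(3 + 2*1*(-1 + 1)) = -(3 + 2*1*0) = -(3 + 0) = -1*3 = -3)
((11*40)*19)/l((b + 0)², 214) = ((11*40)*19)/(-3) = (440*19)*(-⅓) = 8360*(-⅓) = -8360/3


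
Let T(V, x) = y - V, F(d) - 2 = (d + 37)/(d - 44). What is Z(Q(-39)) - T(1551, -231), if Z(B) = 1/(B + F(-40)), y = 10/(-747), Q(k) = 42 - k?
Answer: 897927397/578925 ≈ 1551.0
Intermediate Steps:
y = -10/747 (y = 10*(-1/747) = -10/747 ≈ -0.013387)
F(d) = 2 + (37 + d)/(-44 + d) (F(d) = 2 + (d + 37)/(d - 44) = 2 + (37 + d)/(-44 + d))
T(V, x) = -10/747 - V
Z(B) = 1/(57/28 + B) (Z(B) = 1/(B + 3*(-17 - 40)/(-44 - 40)) = 1/(B + 3*(-57)/(-84)) = 1/(B + 3*(-1/84)*(-57)) = 1/(B + 57/28) = 1/(57/28 + B))
Z(Q(-39)) - T(1551, -231) = 28/(57 + 28*(42 - 1*(-39))) - (-10/747 - 1*1551) = 28/(57 + 28*(42 + 39)) - (-10/747 - 1551) = 28/(57 + 28*81) - 1*(-1158607/747) = 28/(57 + 2268) + 1158607/747 = 28/2325 + 1158607/747 = 897927397/578925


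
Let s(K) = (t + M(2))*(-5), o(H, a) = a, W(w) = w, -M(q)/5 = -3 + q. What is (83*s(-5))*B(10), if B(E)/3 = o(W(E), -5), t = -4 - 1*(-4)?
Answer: 31125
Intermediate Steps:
M(q) = 15 - 5*q (M(q) = -5*(-3 + q) = 15 - 5*q)
t = 0 (t = -4 + 4 = 0)
s(K) = -25 (s(K) = (0 + (15 - 5*2))*(-5) = (0 + (15 - 10))*(-5) = (0 + 5)*(-5) = 5*(-5) = -25)
B(E) = -15 (B(E) = 3*(-5) = -15)
(83*s(-5))*B(10) = (83*(-25))*(-15) = -2075*(-15) = 31125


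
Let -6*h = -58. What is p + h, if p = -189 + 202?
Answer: 68/3 ≈ 22.667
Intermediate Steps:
h = 29/3 (h = -⅙*(-58) = 29/3 ≈ 9.6667)
p = 13
p + h = 13 + 29/3 = 68/3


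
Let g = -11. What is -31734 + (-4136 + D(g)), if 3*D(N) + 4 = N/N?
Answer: -35871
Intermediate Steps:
D(N) = -1 (D(N) = -4/3 + (N/N)/3 = -4/3 + (⅓)*1 = -4/3 + ⅓ = -1)
-31734 + (-4136 + D(g)) = -31734 + (-4136 - 1) = -31734 - 4137 = -35871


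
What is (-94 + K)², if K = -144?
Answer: 56644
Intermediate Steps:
(-94 + K)² = (-94 - 144)² = (-238)² = 56644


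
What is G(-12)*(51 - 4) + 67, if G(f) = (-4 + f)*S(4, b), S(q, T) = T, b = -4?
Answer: 3075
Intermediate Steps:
G(f) = 16 - 4*f (G(f) = (-4 + f)*(-4) = 16 - 4*f)
G(-12)*(51 - 4) + 67 = (16 - 4*(-12))*(51 - 4) + 67 = (16 + 48)*47 + 67 = 64*47 + 67 = 3008 + 67 = 3075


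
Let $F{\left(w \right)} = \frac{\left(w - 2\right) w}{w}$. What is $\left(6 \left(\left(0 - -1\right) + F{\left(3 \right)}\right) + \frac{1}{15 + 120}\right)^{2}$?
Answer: $\frac{2627641}{18225} \approx 144.18$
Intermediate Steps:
$F{\left(w \right)} = -2 + w$ ($F{\left(w \right)} = \frac{\left(-2 + w\right) w}{w} = \frac{w \left(-2 + w\right)}{w} = -2 + w$)
$\left(6 \left(\left(0 - -1\right) + F{\left(3 \right)}\right) + \frac{1}{15 + 120}\right)^{2} = \left(6 \left(\left(0 - -1\right) + \left(-2 + 3\right)\right) + \frac{1}{15 + 120}\right)^{2} = \left(6 \left(\left(0 + 1\right) + 1\right) + \frac{1}{135}\right)^{2} = \left(6 \left(1 + 1\right) + \frac{1}{135}\right)^{2} = \left(6 \cdot 2 + \frac{1}{135}\right)^{2} = \left(12 + \frac{1}{135}\right)^{2} = \left(\frac{1621}{135}\right)^{2} = \frac{2627641}{18225}$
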